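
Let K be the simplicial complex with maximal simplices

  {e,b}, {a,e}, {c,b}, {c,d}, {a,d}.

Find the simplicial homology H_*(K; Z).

H_0 = Z,  H_1 = Z.

Fix the vertex order a < b < c < d < e and write every simplex with vertices in increasing order. Then dim K = 1 and the simplices of K are:

  0-simplices (5): a, b, c, d, e
  1-simplices (5): ad, ae, bc, be, cd

giving chain groups C_0 ≅ Z^5, C_1 ≅ Z^5.

∂_1: C_1 → C_0 is given by ∂[p,q] = [q] − [p]. For instance
  ∂cd = d − c.
As a 5×5 matrix over Z this has rank 4, with invariant factors (1,1,1,1).

Now H_k = ker ∂_k / im ∂_{k+1}, so:

  H_0: rank C_0 − rank ∂_1 = 5 − 4 = 1, and the invariant factors of ∂_1 are all 1, so H_0 = Z.
  H_1: rank ker ∂_1 − rank ∂_2 = (5 − 4) − 0 = 1, and there is no ∂_2, so H_1 = Z.

(K is a triangulation of the circle S^1.)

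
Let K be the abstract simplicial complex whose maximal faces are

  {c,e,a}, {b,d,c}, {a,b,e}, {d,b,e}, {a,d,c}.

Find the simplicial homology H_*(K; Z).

H_0 = Z,  H_1 = Z,  H_2 = 0.

Fix the vertex order a < b < c < d < e and write every simplex with vertices in increasing order. Then dim K = 2 and the simplices of K are:

  0-simplices (5): a, b, c, d, e
  1-simplices (10): ab, ac, ad, ae, bc, bd, be, cd, ce, de
  2-simplices (5): abe, acd, ace, bcd, bde

so the chain groups are C_0 ≅ Z^5, C_1 ≅ Z^10, C_2 ≅ Z^5.

Boundary ∂_1: C_1 → C_0 is given by ∂[p,q] = [q] − [p]. For instance
  ∂bd = d − b.
The resulting 5×10 matrix has rank 4, and its Smith normal form has invariant factors (1,1,1,1).

∂_2: C_2 → C_1 acts by ∂[p,q,r] = [q,r] − [p,r] + [p,q]. For instance
  ∂bde = de − be + bd,
  ∂bcd = cd − bd + bc.
The 10×5 boundary matrix has rank 5 and Smith normal form diag(1,1,1,1,1).

Reading off H_k = ker ∂_k / im ∂_{k+1}:

  H_0: rank C_0 − rank ∂_1 = 5 − 4 = 1, and the invariant factors of ∂_1 are all 1, so H_0 = Z.
  H_1: rank ker ∂_1 − rank ∂_2 = (10 − 4) − 5 = 1, and the invariant factors of ∂_2 are all 1, so H_1 = Z.
  H_2: rank ker ∂_2 − rank ∂_3 = (5 − 5) − 0 = 0, and there is no ∂_3, so H_2 = 0.

(K is a triangulation of the Möbius band.)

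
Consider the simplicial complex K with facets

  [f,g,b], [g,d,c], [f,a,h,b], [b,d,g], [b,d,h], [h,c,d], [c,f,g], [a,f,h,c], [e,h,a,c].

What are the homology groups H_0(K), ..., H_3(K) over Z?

H_0 = Z,  H_1 = 0,  H_2 = Z,  H_3 = 0.

Take the total order a < b < c < d < e < f < g < h on the vertex set. Then K (dimension 3) consists of the simplices:

  0-simplices (8): a, b, c, d, e, f, g, h
  1-simplices (19): ab, ac, ae, af, ah, bd, bf, bg, bh, cd, ce, cf, cg, ch, dg, dh, eh, fg, fh
  2-simplices (16): abf, abh, ace, acf, ach, aeh, afh, bdg, bdh, bfg, bfh, cdg, cdh, ceh, cfg, cfh
  3-simplices (3): abfh, aceh, acfh

giving chain groups C_0 ≅ Z^8, C_1 ≅ Z^19, C_2 ≅ Z^16, C_3 ≅ Z^3.

∂_1: C_1 → C_0 sends each edge [p,q] (with p < q) to q − p. For instance
  ∂ah = h − a.
This gives a 8×19 integer matrix of rank 7; reducing to Smith normal form yields diagonal entries (1,1,1,1,1,1,1).

Boundary ∂_2: C_2 → C_1 maps a triangle to the signed sum of its edges. For instance
  ∂aeh = eh − ah + ae,
  ∂bdg = dg − bg + bd.
As a 19×16 matrix over Z this has rank 12, with invariant factors (1,1,1,1,1,1,1,1,1,1,1,1).

∂_3: C_3 → C_2 sends each 3-simplex σ to the alternating sum Σ_i (−1)^i (σ with its i-th vertex removed). For instance
  ∂acfh = cfh − afh + ach − acf,
  ∂aceh = ceh − aeh + ach − ace.
The resulting 16×3 matrix has rank 3, and its Smith normal form has invariant factors (1,1,1).

Now H_k = ker ∂_k / im ∂_{k+1}, so:

  H_0: rank C_0 − rank ∂_1 = 8 − 7 = 1, and the invariant factors of ∂_1 are all 1, so H_0 = Z.
  H_1: rank ker ∂_1 − rank ∂_2 = (19 − 7) − 12 = 0, and the invariant factors of ∂_2 are all 1, so H_1 = 0.
  H_2: rank ker ∂_2 − rank ∂_3 = (16 − 12) − 3 = 1, and the invariant factors of ∂_3 are all 1, so H_2 = Z.
  H_3: rank ker ∂_3 − rank ∂_4 = (3 − 3) − 0 = 0, and there is no ∂_4, so H_3 = 0.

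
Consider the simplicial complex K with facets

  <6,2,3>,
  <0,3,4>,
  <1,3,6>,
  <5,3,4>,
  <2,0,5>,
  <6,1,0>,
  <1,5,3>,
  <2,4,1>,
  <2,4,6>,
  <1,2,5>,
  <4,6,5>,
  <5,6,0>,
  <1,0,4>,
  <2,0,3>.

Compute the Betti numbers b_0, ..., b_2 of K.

b_0 = 1, b_1 = 2, b_2 = 1.

K has 7 vertices, 21 edges, 14 triangles.
rank ∂_0 = 0, rank ∂_1 = 6 ⇒ b_0 = 7 − 0 − 6 = 1; all invariant factors of ∂_1 are 1 so no torsion. So H_0 = Z.
rank ∂_1 = 6, rank ∂_2 = 13 ⇒ b_1 = 21 − 6 − 13 = 2; all invariant factors of ∂_2 are 1 so no torsion. So H_1 = Z^2.
rank ∂_2 = 13, rank ∂_3 = 0 ⇒ b_2 = 14 − 13 − 0 = 1. So H_2 = Z.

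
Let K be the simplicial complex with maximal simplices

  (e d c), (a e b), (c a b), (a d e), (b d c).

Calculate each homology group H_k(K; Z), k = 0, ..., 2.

We work with the vertex ordering a < b < c < d < e. The simplices of K, each written with vertices in increasing order, are:

  0-simplices (5): a, b, c, d, e
  1-simplices (10): ab, ac, ad, ae, bc, bd, be, cd, ce, de
  2-simplices (5): abc, abe, ade, bcd, cde

giving chain groups C_0 ≅ Z^5, C_1 ≅ Z^10, C_2 ≅ Z^5.

The boundary map ∂_1: C_1 → C_0 maps an edge to its endpoints' difference, ∂[p,q] = q − p. For instance
  ∂ae = e − a.
This gives a 5×10 integer matrix of rank 4; reducing to Smith normal form yields diagonal entries (1,1,1,1).

∂_2: C_2 → C_1 maps a triangle to the signed sum of its edges. For instance
  ∂ade = de − ae + ad,
  ∂abc = bc − ac + ab.
The resulting 10×5 matrix has rank 5, and its Smith normal form has invariant factors (1,1,1,1,1).

Computing H_k = (kernel of ∂_k) / (image of ∂_{k+1}):

  H_0: rank C_0 − rank ∂_1 = 5 − 4 = 1, and the invariant factors of ∂_1 are all 1, so H_0 = Z.
  H_1: rank ker ∂_1 − rank ∂_2 = (10 − 4) − 5 = 1, and the invariant factors of ∂_2 are all 1, so H_1 = Z.
  H_2: rank ker ∂_2 − rank ∂_3 = (5 − 5) − 0 = 0, and there is no ∂_3, so H_2 = 0.

(K is a triangulation of the Möbius band.)

H_0 ≅ Z,  H_1 ≅ Z,  H_2 = 0.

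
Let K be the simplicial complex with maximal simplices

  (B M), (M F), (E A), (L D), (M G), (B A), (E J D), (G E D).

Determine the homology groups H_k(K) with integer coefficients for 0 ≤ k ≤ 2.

H_0 ≅ Z,  H_1 ≅ Z,  H_2 = 0.

We work with the vertex ordering A < B < D < E < F < G < J < L < M. The simplices of K, each written with vertices in increasing order, are:

  0-simplices (9): A, B, D, E, F, G, J, L, M
  1-simplices (11): AB, AE, BM, DE, DG, DJ, DL, EG, EJ, FM, GM
  2-simplices (2): DEG, DEJ

so the chain groups are C_0 ≅ Z^9, C_1 ≅ Z^11, C_2 ≅ Z^2.

The boundary map ∂_1: C_1 → C_0 is given by ∂[p,q] = [q] − [p]. For instance
  ∂AB = B − A.
The resulting 9×11 matrix has rank 8, and its Smith normal form has invariant factors (1,1,1,1,1,1,1,1).

∂_2: C_2 → C_1 sends each 2-simplex [p,q,r] to [q,r] − [p,r] + [p,q]. For instance
  ∂DEJ = EJ − DJ + DE,
  ∂DEG = EG − DG + DE.
This gives a 11×2 integer matrix of rank 2; reducing to Smith normal form yields diagonal entries (1,1).

Now H_k = ker ∂_k / im ∂_{k+1}, so:

  H_0: rank C_0 − rank ∂_1 = 9 − 8 = 1, and the invariant factors of ∂_1 are all 1, so H_0 = Z.
  H_1: rank ker ∂_1 − rank ∂_2 = (11 − 8) − 2 = 1, and the invariant factors of ∂_2 are all 1, so H_1 = Z.
  H_2: rank ker ∂_2 − rank ∂_3 = (2 − 2) − 0 = 0, and there is no ∂_3, so H_2 = 0.

As a check, the Euler characteristic is 9 − 11 + 2 = 0, which agrees with 1 − 1 + 0 = 0.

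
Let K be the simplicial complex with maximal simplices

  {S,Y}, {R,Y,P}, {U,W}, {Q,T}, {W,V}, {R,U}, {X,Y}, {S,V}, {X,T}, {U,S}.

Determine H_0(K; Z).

H_0 ≅ Z.

Fix the vertex order P < Q < R < S < T < U < V < W < X < Y and write every simplex with vertices in increasing order. Then dim K = 2 and the simplices of K are:

  0-simplices (10): P, Q, R, S, T, U, V, W, X, Y
  1-simplices (12): PR, PY, QT, RU, RY, SU, SV, SY, TX, UW, VW, XY
  2-simplices (1): PRY

giving chain groups C_0 ≅ Z^10, C_1 ≅ Z^12, C_2 ≅ Z^1.

∂_1: C_1 → C_0 maps an edge to its endpoints' difference, ∂[p,q] = q − p. For instance
  ∂PY = Y − P.
As a 10×12 matrix over Z this has rank 9, with invariant factors (1,1,1,1,1,1,1,1,1).

Boundary ∂_2: C_2 → C_1 acts by ∂[p,q,r] = [q,r] − [p,r] + [p,q]. For instance
  ∂PRY = RY − PY + PR.
As a 12×1 matrix over Z this has rank 1, with invariant factors (1).

Reading off H_k = ker ∂_k / im ∂_{k+1}:

  H_0: rank C_0 − rank ∂_1 = 10 − 9 = 1, and the invariant factors of ∂_1 are all 1, so H_0 = Z.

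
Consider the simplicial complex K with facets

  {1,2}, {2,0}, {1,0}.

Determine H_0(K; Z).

H_0 ≅ Z.

K has 3 vertices, 3 edges.
rank ∂_0 = 0, rank ∂_1 = 2 ⇒ b_0 = 3 − 0 − 2 = 1; all invariant factors of ∂_1 are 1 so no torsion. So H_0 = Z.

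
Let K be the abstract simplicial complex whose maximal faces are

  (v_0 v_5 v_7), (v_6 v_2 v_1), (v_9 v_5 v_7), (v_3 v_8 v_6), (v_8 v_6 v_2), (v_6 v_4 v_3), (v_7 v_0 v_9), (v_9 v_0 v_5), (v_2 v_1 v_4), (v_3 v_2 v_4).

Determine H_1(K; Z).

Order the vertices as v_0 < v_1 < v_2 < v_3 < v_4 < v_5 < v_6 < v_7 < v_8 < v_9. Listing each simplex with vertices in this order, K has dimension 2 with simplices:

  0-simplices (10): [v_0], [v_1], [v_2], [v_3], [v_4], [v_5], [v_6], [v_7], [v_8], [v_9]
  1-simplices (18): (18 of them)
  2-simplices (10): [v_0,v_5,v_7], [v_0,v_5,v_9], [v_0,v_7,v_9], [v_1,v_2,v_4], [v_1,v_2,v_6], [v_2,v_3,v_4], [v_2,v_6,v_8], [v_3,v_4,v_6], [v_3,v_6,v_8], [v_5,v_7,v_9]

Hence C_0 ≅ Z^10, C_1 ≅ Z^18, C_2 ≅ Z^10.

Boundary ∂_1: C_1 → C_0 is given by ∂[p,q] = [q] − [p]. For instance
  ∂[v_0,v_5] = [v_5] − [v_0].
As a 10×18 matrix over Z this has rank 8, with invariant factors (1,1,1,1,1,1,1,1).

The boundary map ∂_2: C_2 → C_1 maps a triangle to the signed sum of its edges. For instance
  ∂[v_1,v_2,v_6] = [v_2,v_6] − [v_1,v_6] + [v_1,v_2],
  ∂[v_3,v_4,v_6] = [v_4,v_6] − [v_3,v_6] + [v_3,v_4].
This gives a 18×10 integer matrix of rank 9; reducing to Smith normal form yields diagonal entries (1,1,1,1,1,1,1,1,1).

Now H_k = ker ∂_k / im ∂_{k+1}, so:

  H_1: rank ker ∂_1 − rank ∂_2 = (18 − 8) − 9 = 1, and the invariant factors of ∂_2 are all 1, so H_1 = Z.

(K is a triangulation of the disjoint union of the 2-sphere S^2 and the cylinder S^1 x I.)

H_1 ≅ Z.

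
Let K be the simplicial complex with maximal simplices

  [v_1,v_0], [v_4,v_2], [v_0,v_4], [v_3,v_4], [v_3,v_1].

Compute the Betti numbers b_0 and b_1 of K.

b_0 = 1, b_1 = 1.

Order the vertices as v_0 < v_1 < v_2 < v_3 < v_4. Listing each simplex with vertices in this order, K has dimension 1 with simplices:

  0-simplices (5): [v_0], [v_1], [v_2], [v_3], [v_4]
  1-simplices (5): [v_0,v_1], [v_0,v_4], [v_1,v_3], [v_2,v_4], [v_3,v_4]

Hence C_0 ≅ Z^5, C_1 ≅ Z^5.

∂_1: C_1 → C_0 sends each edge [p,q] (with p < q) to q − p. For instance
  ∂[v_1,v_3] = [v_3] − [v_1].
The resulting 5×5 matrix has rank 4, and its Smith normal form has invariant factors (1,1,1,1).

Reading off H_k = ker ∂_k / im ∂_{k+1}:

  H_0: rank C_0 − rank ∂_1 = 5 − 4 = 1, and the invariant factors of ∂_1 are all 1, so H_0 ≅ Z.
  H_1: rank ker ∂_1 − rank ∂_2 = (5 − 4) − 0 = 1, and there is no ∂_2, so H_1 ≅ Z.

Hence the Betti numbers are b_0 = 1, b_1 = 1.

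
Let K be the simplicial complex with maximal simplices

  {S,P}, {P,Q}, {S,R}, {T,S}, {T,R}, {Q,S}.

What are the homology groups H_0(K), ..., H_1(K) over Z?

Take the total order P < Q < R < S < T on the vertex set. Then K (dimension 1) consists of the simplices:

  0-simplices (5): P, Q, R, S, T
  1-simplices (6): PQ, PS, QS, RS, RT, ST

so the chain groups are C_0 ≅ Z^5, C_1 ≅ Z^6.

∂_1: C_1 → C_0 maps an edge to its endpoints' difference, ∂[p,q] = q − p. For instance
  ∂ST = T − S.
The resulting 5×6 matrix has rank 4, and its Smith normal form has invariant factors (1,1,1,1).

Reading off H_k = ker ∂_k / im ∂_{k+1}:

  H_0: rank C_0 − rank ∂_1 = 5 − 4 = 1, and the invariant factors of ∂_1 are all 1, so H_0 = Z.
  H_1: rank ker ∂_1 − rank ∂_2 = (6 − 4) − 0 = 2, and there is no ∂_2, so H_1 = Z^2.

H_0 = Z,  H_1 = Z^2.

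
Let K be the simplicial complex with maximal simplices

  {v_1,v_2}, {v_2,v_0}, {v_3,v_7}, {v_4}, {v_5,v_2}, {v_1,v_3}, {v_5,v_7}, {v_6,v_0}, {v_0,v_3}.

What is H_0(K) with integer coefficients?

Fix the vertex order v_0 < v_1 < v_2 < v_3 < v_4 < v_5 < v_6 < v_7 and write every simplex with vertices in increasing order. Then dim K = 1 and the simplices of K are:

  0-simplices (8): [v_0], [v_1], [v_2], [v_3], [v_4], [v_5], [v_6], [v_7]
  1-simplices (8): [v_0,v_2], [v_0,v_3], [v_0,v_6], [v_1,v_2], [v_1,v_3], [v_2,v_5], [v_3,v_7], [v_5,v_7]

so the chain groups are C_0 ≅ Z^8, C_1 ≅ Z^8.

Boundary ∂_1: C_1 → C_0 maps an edge to its endpoints' difference, ∂[p,q] = q − p.
As a 8×8 matrix over Z this has rank 6, with invariant factors (1,1,1,1,1,1).

From H_k ≅ ker(∂_k) / im(∂_{k+1}) we obtain:

  H_0: rank C_0 − rank ∂_1 = 8 − 6 = 2, and the invariant factors of ∂_1 are all 1, so H_0 = Z^2.

H_0 ≅ Z^2.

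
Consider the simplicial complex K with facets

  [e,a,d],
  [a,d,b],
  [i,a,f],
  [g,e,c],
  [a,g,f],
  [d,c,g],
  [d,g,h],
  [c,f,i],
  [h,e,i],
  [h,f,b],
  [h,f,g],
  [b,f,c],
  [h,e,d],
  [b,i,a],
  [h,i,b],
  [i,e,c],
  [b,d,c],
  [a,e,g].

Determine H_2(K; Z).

Fix the vertex order a < b < c < d < e < f < g < h < i and write every simplex with vertices in increasing order. Then dim K = 2 and the simplices of K are:

  0-simplices (9): a, b, c, d, e, f, g, h, i
  1-simplices (27): ab, ad, ae, af, ag, ai, bc, bd, bf, bh, bi, cd, ce, cf, cg, ci, de, dg, dh, eg, eh, ei, fg, fh, fi, gh, hi
  2-simplices (18): abd, abi, ade, aeg, afg, afi, bcd, bcf, bfh, bhi, cdg, ceg, cei, cfi, deh, dgh, ehi, fgh

giving chain groups C_0 ≅ Z^9, C_1 ≅ Z^27, C_2 ≅ Z^18.

The boundary map ∂_1: C_1 → C_0 maps an edge to its endpoints' difference, ∂[p,q] = q − p. For instance
  ∂gh = h − g.
This gives a 9×27 integer matrix of rank 8; reducing to Smith normal form yields diagonal entries (1,1,1,1,1,1,1,1).

Boundary ∂_2: C_2 → C_1 acts by ∂[p,q,r] = [q,r] − [p,r] + [p,q]. For instance
  ∂bcd = cd − bd + bc,
  ∂abd = bd − ad + ab.
As a 27×18 matrix over Z this has rank 18, with invariant factors (1,1,1,1,1,1,1,1,1,1,1,1,1,1,1,1,1,2).

Reading off H_k = ker ∂_k / im ∂_{k+1}:

  H_2: rank ker ∂_2 − rank ∂_3 = (18 − 18) − 0 = 0, and there is no ∂_3, so H_2 ≅ 0.

H_2 = 0.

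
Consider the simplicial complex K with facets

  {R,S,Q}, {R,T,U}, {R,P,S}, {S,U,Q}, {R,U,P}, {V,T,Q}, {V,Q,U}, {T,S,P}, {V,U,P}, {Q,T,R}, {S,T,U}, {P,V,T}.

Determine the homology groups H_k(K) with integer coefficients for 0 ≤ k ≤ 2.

H_0 ≅ Z,  H_1 ≅ Z/2,  H_2 = 0.

Order the vertices as P < Q < R < S < T < U < V. Listing each simplex with vertices in this order, K has dimension 2 with simplices:

  0-simplices (7): P, Q, R, S, T, U, V
  1-simplices (18): PR, PS, PT, PU, PV, QR, QS, QT, QU, QV, RS, RT, RU, ST, SU, TU, TV, UV
  2-simplices (12): PRS, PRU, PST, PTV, PUV, QRS, QRT, QSU, QTV, QUV, RTU, STU

Hence C_0 ≅ Z^7, C_1 ≅ Z^18, C_2 ≅ Z^12.

∂_1: C_1 → C_0 maps an edge to its endpoints' difference, ∂[p,q] = q − p.
The 7×18 boundary matrix has rank 6 and Smith normal form diag(1,1,1,1,1,1).

The boundary map ∂_2: C_2 → C_1 maps a triangle to the signed sum of its edges. For instance
  ∂PTV = TV − PV + PT,
  ∂RTU = TU − RU + RT.
The resulting 18×12 matrix has rank 12, and its Smith normal form has invariant factors (1,1,1,1,1,1,1,1,1,1,1,2).

From H_k ≅ ker(∂_k) / im(∂_{k+1}) we obtain:

  H_0: rank C_0 − rank ∂_1 = 7 − 6 = 1, and the invariant factors of ∂_1 are all 1, so H_0 ≅ Z.
  H_1: rank ker ∂_1 − rank ∂_2 = (18 − 6) − 12 = 0, and ∂_2 has invariant factor 2 > 1, so H_1 ≅ Z/2.
  H_2: rank ker ∂_2 − rank ∂_3 = (12 − 12) − 0 = 0, and there is no ∂_3, so H_2 ≅ 0.

As a check, the Euler characteristic is 7 − 18 + 12 = 1, which agrees with 1 − 0 + 0 = 1.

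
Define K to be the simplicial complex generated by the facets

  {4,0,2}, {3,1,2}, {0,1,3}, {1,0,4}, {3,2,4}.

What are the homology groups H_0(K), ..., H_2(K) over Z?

Fix the vertex order 0 < 1 < 2 < 3 < 4 and write every simplex with vertices in increasing order. Then dim K = 2 and the simplices of K are:

  0-simplices (5): [0], [1], [2], [3], [4]
  1-simplices (10): [0,1], [0,2], [0,3], [0,4], [1,2], [1,3], [1,4], [2,3], [2,4], [3,4]
  2-simplices (5): [0,1,3], [0,1,4], [0,2,4], [1,2,3], [2,3,4]

Hence C_0 ≅ Z^5, C_1 ≅ Z^10, C_2 ≅ Z^5.

The boundary map ∂_1: C_1 → C_0 is given by ∂[p,q] = [q] − [p]. For instance
  ∂[1,3] = [3] − [1].
As a 5×10 matrix over Z this has rank 4, with invariant factors (1,1,1,1).

Boundary ∂_2: C_2 → C_1 sends each 2-simplex [p,q,r] to [q,r] − [p,r] + [p,q]. For instance
  ∂[0,1,4] = [1,4] − [0,4] + [0,1],
  ∂[0,2,4] = [2,4] − [0,4] + [0,2].
As a 10×5 matrix over Z this has rank 5, with invariant factors (1,1,1,1,1).

Now H_k = ker ∂_k / im ∂_{k+1}, so:

  H_0: rank C_0 − rank ∂_1 = 5 − 4 = 1, and the invariant factors of ∂_1 are all 1, so H_0 ≅ Z.
  H_1: rank ker ∂_1 − rank ∂_2 = (10 − 4) − 5 = 1, and the invariant factors of ∂_2 are all 1, so H_1 ≅ Z.
  H_2: rank ker ∂_2 − rank ∂_3 = (5 − 5) − 0 = 0, and there is no ∂_3, so H_2 ≅ 0.

As a check, the Euler characteristic is 5 − 10 + 5 = 0, which agrees with 1 − 1 + 0 = 0.

H_0 ≅ Z,  H_1 ≅ Z,  H_2 = 0.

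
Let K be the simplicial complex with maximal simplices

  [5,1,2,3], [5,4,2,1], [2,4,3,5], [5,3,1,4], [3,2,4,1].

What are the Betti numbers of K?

b_0 = 1, b_1 = 0, b_2 = 0, b_3 = 1.

Fix the vertex order 1 < 2 < 3 < 4 < 5 and write every simplex with vertices in increasing order. Then dim K = 3 and the simplices of K are:

  0-simplices (5): [1], [2], [3], [4], [5]
  1-simplices (10): [1,2], [1,3], [1,4], [1,5], [2,3], [2,4], [2,5], [3,4], [3,5], [4,5]
  2-simplices (10): [1,2,3], [1,2,4], [1,2,5], [1,3,4], [1,3,5], [1,4,5], [2,3,4], [2,3,5], [2,4,5], [3,4,5]
  3-simplices (5): [1,2,3,4], [1,2,3,5], [1,2,4,5], [1,3,4,5], [2,3,4,5]

so the chain groups are C_0 ≅ Z^5, C_1 ≅ Z^10, C_2 ≅ Z^10, C_3 ≅ Z^5.

The boundary map ∂_1: C_1 → C_0 sends each edge [p,q] (with p < q) to q − p.
The 5×10 boundary matrix has rank 4 and Smith normal form diag(1,1,1,1).

∂_2: C_2 → C_1 acts by ∂[p,q,r] = [q,r] − [p,r] + [p,q]. For instance
  ∂[3,4,5] = [4,5] − [3,5] + [3,4],
  ∂[1,2,3] = [2,3] − [1,3] + [1,2].
As a 10×10 matrix over Z this has rank 6, with invariant factors (1,1,1,1,1,1).

The boundary map ∂_3: C_3 → C_2 sends each 3-simplex σ to the alternating sum Σ_i (−1)^i (σ with its i-th vertex removed). For instance
  ∂[1,2,3,4] = [2,3,4] − [1,3,4] + [1,2,4] − [1,2,3],
  ∂[1,2,3,5] = [2,3,5] − [1,3,5] + [1,2,5] − [1,2,3].
The 10×5 boundary matrix has rank 4 and Smith normal form diag(1,1,1,1).

Reading off H_k = ker ∂_k / im ∂_{k+1}:

  H_0: rank C_0 − rank ∂_1 = 5 − 4 = 1, and the invariant factors of ∂_1 are all 1, so H_0 ≅ Z.
  H_1: rank ker ∂_1 − rank ∂_2 = (10 − 4) − 6 = 0, and the invariant factors of ∂_2 are all 1, so H_1 ≅ 0.
  H_2: rank ker ∂_2 − rank ∂_3 = (10 − 6) − 4 = 0, and the invariant factors of ∂_3 are all 1, so H_2 ≅ 0.
  H_3: rank ker ∂_3 − rank ∂_4 = (5 − 4) − 0 = 1, and there is no ∂_4, so H_3 ≅ Z.

Hence the Betti numbers are b_0 = 1, b_1 = 0, b_2 = 0, b_3 = 1.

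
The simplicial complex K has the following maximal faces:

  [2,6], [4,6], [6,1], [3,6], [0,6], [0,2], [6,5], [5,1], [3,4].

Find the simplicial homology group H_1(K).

H_1 = Z^3.

Fix the vertex order 0 < 1 < 2 < 3 < 4 < 5 < 6 and write every simplex with vertices in increasing order. Then dim K = 1 and the simplices of K are:

  0-simplices (7): [0], [1], [2], [3], [4], [5], [6]
  1-simplices (9): [0,2], [0,6], [1,5], [1,6], [2,6], [3,4], [3,6], [4,6], [5,6]

giving chain groups C_0 ≅ Z^7, C_1 ≅ Z^9.

The boundary map ∂_1: C_1 → C_0 is given by ∂[p,q] = [q] − [p]. For instance
  ∂[4,6] = [6] − [4].
As a 7×9 matrix over Z this has rank 6, with invariant factors (1,1,1,1,1,1).

From H_k ≅ ker(∂_k) / im(∂_{k+1}) we obtain:

  H_1: rank ker ∂_1 − rank ∂_2 = (9 − 6) − 0 = 3, and there is no ∂_2, so H_1 = Z^3.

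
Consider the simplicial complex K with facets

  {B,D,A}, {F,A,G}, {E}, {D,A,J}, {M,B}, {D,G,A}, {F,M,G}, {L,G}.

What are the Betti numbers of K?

b_0 = 2, b_1 = 1, b_2 = 0.

Take the total order A < B < D < E < F < G < J < L < M on the vertex set. Then K (dimension 2) consists of the simplices:

  0-simplices (9): A, B, D, E, F, G, J, L, M
  1-simplices (13): AB, AD, AF, AG, AJ, BD, BM, DG, DJ, FG, FM, GL, GM
  2-simplices (5): ABD, ADG, ADJ, AFG, FGM

giving chain groups C_0 ≅ Z^9, C_1 ≅ Z^13, C_2 ≅ Z^5.

Boundary ∂_1: C_1 → C_0 is given by ∂[p,q] = [q] − [p].
The resulting 9×13 matrix has rank 7, and its Smith normal form has invariant factors (1,1,1,1,1,1,1).

Boundary ∂_2: C_2 → C_1 maps a triangle to the signed sum of its edges. For instance
  ∂FGM = GM − FM + FG,
  ∂AFG = FG − AG + AF.
As a 13×5 matrix over Z this has rank 5, with invariant factors (1,1,1,1,1).

Computing H_k = (kernel of ∂_k) / (image of ∂_{k+1}):

  H_0: rank C_0 − rank ∂_1 = 9 − 7 = 2, and the invariant factors of ∂_1 are all 1, so H_0 ≅ Z^2.
  H_1: rank ker ∂_1 − rank ∂_2 = (13 − 7) − 5 = 1, and the invariant factors of ∂_2 are all 1, so H_1 ≅ Z.
  H_2: rank ker ∂_2 − rank ∂_3 = (5 − 5) − 0 = 0, and there is no ∂_3, so H_2 ≅ 0.

Hence the Betti numbers are b_0 = 2, b_1 = 1, b_2 = 0.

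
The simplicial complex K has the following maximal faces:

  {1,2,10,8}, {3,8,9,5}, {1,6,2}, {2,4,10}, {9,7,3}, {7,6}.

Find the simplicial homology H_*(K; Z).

H_0 = Z,  H_1 = Z,  H_2 = 0,  H_3 = 0.

Fix the vertex order 1 < 2 < 3 < 4 < 5 < 6 < 7 < 8 < 9 < 10 and write every simplex with vertices in increasing order. Then dim K = 3 and the simplices of K are:

  0-simplices (10): [1], [2], [3], [4], [5], [6], [7], [8], [9], [10]
  1-simplices (19): [1,2], [1,6], [1,8], [1,10], [2,4], [2,6], [2,8], [2,10], [3,5], [3,7], [3,8], [3,9], [4,10], [5,8], [5,9], [6,7], [7,9], [8,9], [8,10]
  2-simplices (11): [1,2,6], [1,2,8], [1,2,10], [1,8,10], [2,4,10], [2,8,10], [3,5,8], [3,5,9], [3,7,9], [3,8,9], [5,8,9]
  3-simplices (2): [1,2,8,10], [3,5,8,9]

so the chain groups are C_0 ≅ Z^10, C_1 ≅ Z^19, C_2 ≅ Z^11, C_3 ≅ Z^2.

The boundary map ∂_1: C_1 → C_0 is given by ∂[p,q] = [q] − [p].
The 10×19 boundary matrix has rank 9 and Smith normal form diag(1,1,1,1,1,1,1,1,1).

The boundary map ∂_2: C_2 → C_1 maps a triangle to the signed sum of its edges. For instance
  ∂[2,8,10] = [8,10] − [2,10] + [2,8],
  ∂[3,7,9] = [7,9] − [3,9] + [3,7].
As a 19×11 matrix over Z this has rank 9, with invariant factors (1,1,1,1,1,1,1,1,1).

The boundary map ∂_3: C_3 → C_2 sends each 3-simplex σ to the alternating sum Σ_i (−1)^i (σ with its i-th vertex removed). For instance
  ∂[3,5,8,9] = [5,8,9] − [3,8,9] + [3,5,9] − [3,5,8],
  ∂[1,2,8,10] = [2,8,10] − [1,8,10] + [1,2,10] − [1,2,8].
As a 11×2 matrix over Z this has rank 2, with invariant factors (1,1).

Computing H_k = (kernel of ∂_k) / (image of ∂_{k+1}):

  H_0: rank C_0 − rank ∂_1 = 10 − 9 = 1, and the invariant factors of ∂_1 are all 1, so H_0 ≅ Z.
  H_1: rank ker ∂_1 − rank ∂_2 = (19 − 9) − 9 = 1, and the invariant factors of ∂_2 are all 1, so H_1 ≅ Z.
  H_2: rank ker ∂_2 − rank ∂_3 = (11 − 9) − 2 = 0, and the invariant factors of ∂_3 are all 1, so H_2 ≅ 0.
  H_3: rank ker ∂_3 − rank ∂_4 = (2 − 2) − 0 = 0, and there is no ∂_4, so H_3 ≅ 0.

As a check, the Euler characteristic is 10 − 19 + 11 − 2 = 0, which agrees with 1 − 1 + 0 − 0 = 0.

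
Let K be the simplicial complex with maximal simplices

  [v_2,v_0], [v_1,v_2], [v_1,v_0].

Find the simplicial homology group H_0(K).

H_0 ≅ Z.

We work with the vertex ordering v_0 < v_1 < v_2. The simplices of K, each written with vertices in increasing order, are:

  0-simplices (3): [v_0], [v_1], [v_2]
  1-simplices (3): [v_0,v_1], [v_0,v_2], [v_1,v_2]

giving chain groups C_0 ≅ Z^3, C_1 ≅ Z^3.

∂_1: C_1 → C_0 sends each edge [p,q] (with p < q) to q − p. For instance
  ∂[v_0,v_2] = [v_2] − [v_0].
This gives a 3×3 integer matrix of rank 2; reducing to Smith normal form yields diagonal entries (1,1).

Reading off H_k = ker ∂_k / im ∂_{k+1}:

  H_0: rank C_0 − rank ∂_1 = 3 − 2 = 1, and the invariant factors of ∂_1 are all 1, so H_0 = Z.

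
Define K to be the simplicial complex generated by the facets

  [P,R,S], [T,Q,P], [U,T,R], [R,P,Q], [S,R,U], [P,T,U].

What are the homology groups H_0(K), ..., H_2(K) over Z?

H_0 ≅ Z,  H_1 ≅ Z,  H_2 = 0.

Order the vertices as P < Q < R < S < T < U. Listing each simplex with vertices in this order, K has dimension 2 with simplices:

  0-simplices (6): P, Q, R, S, T, U
  1-simplices (12): PQ, PR, PS, PT, PU, QR, QT, RS, RT, RU, SU, TU
  2-simplices (6): PQR, PQT, PRS, PTU, RSU, RTU

Hence C_0 ≅ Z^6, C_1 ≅ Z^12, C_2 ≅ Z^6.

Boundary ∂_1: C_1 → C_0 maps an edge to its endpoints' difference, ∂[p,q] = q − p. For instance
  ∂TU = U − T.
The resulting 6×12 matrix has rank 5, and its Smith normal form has invariant factors (1,1,1,1,1).

The boundary map ∂_2: C_2 → C_1 acts by ∂[p,q,r] = [q,r] − [p,r] + [p,q]. For instance
  ∂RSU = SU − RU + RS,
  ∂PQT = QT − PT + PQ.
This gives a 12×6 integer matrix of rank 6; reducing to Smith normal form yields diagonal entries (1,1,1,1,1,1).

From H_k ≅ ker(∂_k) / im(∂_{k+1}) we obtain:

  H_0: rank C_0 − rank ∂_1 = 6 − 5 = 1, and the invariant factors of ∂_1 are all 1, so H_0 ≅ Z.
  H_1: rank ker ∂_1 − rank ∂_2 = (12 − 5) − 6 = 1, and the invariant factors of ∂_2 are all 1, so H_1 ≅ Z.
  H_2: rank ker ∂_2 − rank ∂_3 = (6 − 6) − 0 = 0, and there is no ∂_3, so H_2 ≅ 0.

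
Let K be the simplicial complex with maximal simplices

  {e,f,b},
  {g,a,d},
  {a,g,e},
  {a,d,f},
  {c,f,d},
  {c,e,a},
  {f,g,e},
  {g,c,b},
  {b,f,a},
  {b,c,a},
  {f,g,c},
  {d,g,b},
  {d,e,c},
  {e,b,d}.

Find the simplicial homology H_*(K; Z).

Take the total order a < b < c < d < e < f < g on the vertex set. Then K (dimension 2) consists of the simplices:

  0-simplices (7): a, b, c, d, e, f, g
  1-simplices (21): ab, ac, ad, ae, af, ag, bc, bd, be, bf, bg, cd, ce, cf, cg, de, df, dg, ef, eg, fg
  2-simplices (14): abc, abf, ace, adf, adg, aeg, bcg, bde, bdg, bef, cde, cdf, cfg, efg

giving chain groups C_0 ≅ Z^7, C_1 ≅ Z^21, C_2 ≅ Z^14.

Boundary ∂_1: C_1 → C_0 maps an edge to its endpoints' difference, ∂[p,q] = q − p. For instance
  ∂cd = d − c.
The 7×21 boundary matrix has rank 6 and Smith normal form diag(1,1,1,1,1,1).

Boundary ∂_2: C_2 → C_1 sends each 2-simplex [p,q,r] to [q,r] − [p,r] + [p,q]. For instance
  ∂aeg = eg − ag + ae,
  ∂bef = ef − bf + be.
As a 21×14 matrix over Z this has rank 13, with invariant factors (1,1,1,1,1,1,1,1,1,1,1,1,1).

Now H_k = ker ∂_k / im ∂_{k+1}, so:

  H_0: rank C_0 − rank ∂_1 = 7 − 6 = 1, and the invariant factors of ∂_1 are all 1, so H_0 = Z.
  H_1: rank ker ∂_1 − rank ∂_2 = (21 − 6) − 13 = 2, and the invariant factors of ∂_2 are all 1, so H_1 = Z^2.
  H_2: rank ker ∂_2 − rank ∂_3 = (14 − 13) − 0 = 1, and there is no ∂_3, so H_2 = Z.

As a check, the Euler characteristic is 7 − 21 + 14 = 0, which agrees with 1 − 2 + 1 = 0.

H_0 = Z,  H_1 = Z^2,  H_2 = Z.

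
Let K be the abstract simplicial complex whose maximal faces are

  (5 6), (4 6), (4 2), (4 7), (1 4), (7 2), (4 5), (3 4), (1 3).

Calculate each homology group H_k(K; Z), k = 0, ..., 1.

K has 7 vertices, 9 edges.
rank ∂_0 = 0, rank ∂_1 = 6 ⇒ b_0 = 7 − 0 − 6 = 1; all invariant factors of ∂_1 are 1 so no torsion. So H_0 ≅ Z.
rank ∂_1 = 6, rank ∂_2 = 0 ⇒ b_1 = 9 − 6 − 0 = 3. So H_1 ≅ Z^3.

H_0 ≅ Z,  H_1 ≅ Z^3.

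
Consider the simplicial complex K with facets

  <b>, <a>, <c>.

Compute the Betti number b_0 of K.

b_0 = 3.

Fix the vertex order a < b < c and write every simplex with vertices in increasing order. Then dim K = 0 and the simplices of K are:

  0-simplices (3): a, b, c

giving chain groups C_0 ≅ Z^3.

Reading off H_k = ker ∂_k / im ∂_{k+1}:

  H_0: rank C_0 − rank ∂_1 = 3 − 0 = 3, and there is no ∂_1, so H_0 = Z^3.

Hence the Betti numbers are b_0 = 3.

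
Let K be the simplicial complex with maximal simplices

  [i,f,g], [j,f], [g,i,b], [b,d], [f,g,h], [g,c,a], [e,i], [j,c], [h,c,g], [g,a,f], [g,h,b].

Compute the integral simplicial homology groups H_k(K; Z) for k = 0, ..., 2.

Order the vertices as a < b < c < d < e < f < g < h < i < j. Listing each simplex with vertices in this order, K has dimension 2 with simplices:

  0-simplices (10): a, b, c, d, e, f, g, h, i, j
  1-simplices (17): ac, af, ag, bd, bg, bh, bi, cg, ch, cj, ei, fg, fh, fi, fj, gh, gi
  2-simplices (7): acg, afg, bgh, bgi, cgh, fgh, fgi

giving chain groups C_0 ≅ Z^10, C_1 ≅ Z^17, C_2 ≅ Z^7.

Boundary ∂_1: C_1 → C_0 maps an edge to its endpoints' difference, ∂[p,q] = q − p.
The resulting 10×17 matrix has rank 9, and its Smith normal form has invariant factors (1,1,1,1,1,1,1,1,1).

Boundary ∂_2: C_2 → C_1 maps a triangle to the signed sum of its edges. For instance
  ∂bgh = gh − bh + bg,
  ∂fgi = gi − fi + fg.
This gives a 17×7 integer matrix of rank 7; reducing to Smith normal form yields diagonal entries (1,1,1,1,1,1,1).

From H_k ≅ ker(∂_k) / im(∂_{k+1}) we obtain:

  H_0: rank C_0 − rank ∂_1 = 10 − 9 = 1, and the invariant factors of ∂_1 are all 1, so H_0 ≅ Z.
  H_1: rank ker ∂_1 − rank ∂_2 = (17 − 9) − 7 = 1, and the invariant factors of ∂_2 are all 1, so H_1 ≅ Z.
  H_2: rank ker ∂_2 − rank ∂_3 = (7 − 7) − 0 = 0, and there is no ∂_3, so H_2 ≅ 0.

H_0 = Z,  H_1 = Z,  H_2 = 0.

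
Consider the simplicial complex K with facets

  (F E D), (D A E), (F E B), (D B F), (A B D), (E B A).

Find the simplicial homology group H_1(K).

Take the total order A < B < D < E < F on the vertex set. Then K (dimension 2) consists of the simplices:

  0-simplices (5): A, B, D, E, F
  1-simplices (9): AB, AD, AE, BD, BE, BF, DE, DF, EF
  2-simplices (6): ABD, ABE, ADE, BDF, BEF, DEF

Hence C_0 ≅ Z^5, C_1 ≅ Z^9, C_2 ≅ Z^6.

Boundary ∂_1: C_1 → C_0 maps an edge to its endpoints' difference, ∂[p,q] = q − p. For instance
  ∂BF = F − B.
The 5×9 boundary matrix has rank 4 and Smith normal form diag(1,1,1,1).

The boundary map ∂_2: C_2 → C_1 acts by ∂[p,q,r] = [q,r] − [p,r] + [p,q]. For instance
  ∂ADE = DE − AE + AD,
  ∂ABE = BE − AE + AB.
As a 9×6 matrix over Z this has rank 5, with invariant factors (1,1,1,1,1).

Computing H_k = (kernel of ∂_k) / (image of ∂_{k+1}):

  H_1: rank ker ∂_1 − rank ∂_2 = (9 − 4) − 5 = 0, and the invariant factors of ∂_2 are all 1, so H_1 ≅ 0.

H_1 = 0.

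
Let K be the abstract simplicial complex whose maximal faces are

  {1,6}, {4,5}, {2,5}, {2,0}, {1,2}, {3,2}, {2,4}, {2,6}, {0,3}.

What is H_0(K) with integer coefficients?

H_0 = Z.

Fix the vertex order 0 < 1 < 2 < 3 < 4 < 5 < 6 and write every simplex with vertices in increasing order. Then dim K = 1 and the simplices of K are:

  0-simplices (7): [0], [1], [2], [3], [4], [5], [6]
  1-simplices (9): [0,2], [0,3], [1,2], [1,6], [2,3], [2,4], [2,5], [2,6], [4,5]

so the chain groups are C_0 ≅ Z^7, C_1 ≅ Z^9.

∂_1: C_1 → C_0 maps an edge to its endpoints' difference, ∂[p,q] = q − p. For instance
  ∂[2,5] = [5] − [2].
The 7×9 boundary matrix has rank 6 and Smith normal form diag(1,1,1,1,1,1).

Reading off H_k = ker ∂_k / im ∂_{k+1}:

  H_0: rank C_0 − rank ∂_1 = 7 − 6 = 1, and the invariant factors of ∂_1 are all 1, so H_0 ≅ Z.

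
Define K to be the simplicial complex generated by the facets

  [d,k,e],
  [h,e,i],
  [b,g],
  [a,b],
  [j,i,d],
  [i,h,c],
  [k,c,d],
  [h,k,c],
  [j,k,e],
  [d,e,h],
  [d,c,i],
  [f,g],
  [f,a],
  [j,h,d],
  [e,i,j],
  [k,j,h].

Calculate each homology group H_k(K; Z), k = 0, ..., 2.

H_0 = Z^2,  H_1 = Z ⊕ Z_2,  H_2 = 0.

Fix the vertex order a < b < c < d < e < f < g < h < i < j < k and write every simplex with vertices in increasing order. Then dim K = 2 and the simplices of K are:

  0-simplices (11): a, b, c, d, e, f, g, h, i, j, k
  1-simplices (22): ab, af, bg, cd, ch, ci, ck, de, dh, di, dj, dk, eh, ei, ej, ek, fg, hi, hj, hk, ij, jk
  2-simplices (12): cdi, cdk, chi, chk, deh, dek, dhj, dij, ehi, eij, ejk, hjk

Hence C_0 ≅ Z^11, C_1 ≅ Z^22, C_2 ≅ Z^12.

Boundary ∂_1: C_1 → C_0 sends each edge [p,q] (with p < q) to q − p.
As a 11×22 matrix over Z this has rank 9, with invariant factors (1,1,1,1,1,1,1,1,1).

∂_2: C_2 → C_1 sends each 2-simplex [p,q,r] to [q,r] − [p,r] + [p,q]. For instance
  ∂cdk = dk − ck + cd,
  ∂dij = ij − dj + di.
The resulting 22×12 matrix has rank 12, and its Smith normal form has invariant factors (1,1,1,1,1,1,1,1,1,1,1,2).

From H_k ≅ ker(∂_k) / im(∂_{k+1}) we obtain:

  H_0: rank C_0 − rank ∂_1 = 11 − 9 = 2, and the invariant factors of ∂_1 are all 1, so H_0 ≅ Z^2.
  H_1: rank ker ∂_1 − rank ∂_2 = (22 − 9) − 12 = 1, and ∂_2 has invariant factor 2 > 1, so H_1 ≅ Z ⊕ Z_2.
  H_2: rank ker ∂_2 − rank ∂_3 = (12 − 12) − 0 = 0, and there is no ∂_3, so H_2 ≅ 0.

(K is a triangulation of the disjoint union of the circle S^1 and the real projective plane RP^2.)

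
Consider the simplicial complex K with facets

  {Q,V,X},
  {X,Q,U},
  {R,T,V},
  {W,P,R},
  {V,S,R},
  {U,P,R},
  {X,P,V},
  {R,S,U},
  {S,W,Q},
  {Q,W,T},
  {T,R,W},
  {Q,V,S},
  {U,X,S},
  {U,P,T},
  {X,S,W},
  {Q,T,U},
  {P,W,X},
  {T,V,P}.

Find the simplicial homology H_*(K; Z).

We work with the vertex ordering P < Q < R < S < T < U < V < W < X. The simplices of K, each written with vertices in increasing order, are:

  0-simplices (9): P, Q, R, S, T, U, V, W, X
  1-simplices (27): PR, PT, PU, PV, PW, PX, QS, QT, QU, QV, QW, QX, RS, RT, RU, RV, RW, SU, SV, SW, SX, TU, TV, TW, UX, VX, WX
  2-simplices (18): PRU, PRW, PTU, PTV, PVX, PWX, QSV, QSW, QTU, QTW, QUX, QVX, RSU, RSV, RTV, RTW, SUX, SWX

Hence C_0 ≅ Z^9, C_1 ≅ Z^27, C_2 ≅ Z^18.

The boundary map ∂_1: C_1 → C_0 is given by ∂[p,q] = [q] − [p]. For instance
  ∂SV = V − S.
This gives a 9×27 integer matrix of rank 8; reducing to Smith normal form yields diagonal entries (1,1,1,1,1,1,1,1).

Boundary ∂_2: C_2 → C_1 sends each 2-simplex [p,q,r] to [q,r] − [p,r] + [p,q]. For instance
  ∂PVX = VX − PX + PV,
  ∂PTU = TU − PU + PT.
This gives a 27×18 integer matrix of rank 18; reducing to Smith normal form yields diagonal entries (1,1,1,1,1,1,1,1,1,1,1,1,1,1,1,1,1,2).

Computing H_k = (kernel of ∂_k) / (image of ∂_{k+1}):

  H_0: rank C_0 − rank ∂_1 = 9 − 8 = 1, and the invariant factors of ∂_1 are all 1, so H_0 ≅ Z.
  H_1: rank ker ∂_1 − rank ∂_2 = (27 − 8) − 18 = 1, and ∂_2 has invariant factor 2 > 1, so H_1 ≅ Z ⊕ Z/2.
  H_2: rank ker ∂_2 − rank ∂_3 = (18 − 18) − 0 = 0, and there is no ∂_3, so H_2 ≅ 0.

H_0 = Z,  H_1 = Z ⊕ Z/2,  H_2 = 0.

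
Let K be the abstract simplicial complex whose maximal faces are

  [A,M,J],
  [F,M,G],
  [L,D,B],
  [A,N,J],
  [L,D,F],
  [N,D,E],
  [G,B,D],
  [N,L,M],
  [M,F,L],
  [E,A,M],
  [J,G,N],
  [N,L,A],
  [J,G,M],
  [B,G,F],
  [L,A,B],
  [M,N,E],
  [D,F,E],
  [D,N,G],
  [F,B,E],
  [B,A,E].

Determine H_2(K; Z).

H_2 = 0.

Fix the vertex order A < B < D < E < F < G < J < L < M < N and write every simplex with vertices in increasing order. Then dim K = 2 and the simplices of K are:

  0-simplices (10): A, B, D, E, F, G, J, L, M, N
  1-simplices (30): AB, AE, AJ, AL, AM, AN, BD, BE, BF, BG, BL, DE, DF, DG, DL, DN, EF, EM, EN, FG, FL, FM, GJ, GM, GN, JM, JN, LM, LN, MN
  2-simplices (20): ABE, ABL, AEM, AJM, AJN, ALN, BDG, BDL, BEF, BFG, DEF, DEN, DFL, DGN, EMN, FGM, FLM, GJM, GJN, LMN

Hence C_0 ≅ Z^10, C_1 ≅ Z^30, C_2 ≅ Z^20.

∂_1: C_1 → C_0 is given by ∂[p,q] = [q] − [p]. For instance
  ∂AJ = J − A.
The 10×30 boundary matrix has rank 9 and Smith normal form diag(1,1,1,1,1,1,1,1,1).

The boundary map ∂_2: C_2 → C_1 maps a triangle to the signed sum of its edges. For instance
  ∂ABE = BE − AE + AB,
  ∂DEF = EF − DF + DE.
As a 30×20 matrix over Z this has rank 20, with invariant factors (1,1,1,1,1,1,1,1,1,1,1,1,1,1,1,1,1,1,1,2).

Now H_k = ker ∂_k / im ∂_{k+1}, so:

  H_2: rank ker ∂_2 − rank ∂_3 = (20 − 20) − 0 = 0, and there is no ∂_3, so H_2 ≅ 0.

(K is a triangulation of the Klein bottle.)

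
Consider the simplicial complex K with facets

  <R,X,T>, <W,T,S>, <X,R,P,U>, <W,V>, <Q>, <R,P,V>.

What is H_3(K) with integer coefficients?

Take the total order P < Q < R < S < T < U < V < W < X on the vertex set. Then K (dimension 3) consists of the simplices:

  0-simplices (9): P, Q, R, S, T, U, V, W, X
  1-simplices (14): PR, PU, PV, PX, RT, RU, RV, RX, ST, SW, TW, TX, UX, VW
  2-simplices (7): PRU, PRV, PRX, PUX, RTX, RUX, STW
  3-simplices (1): PRUX

Hence C_0 ≅ Z^9, C_1 ≅ Z^14, C_2 ≅ Z^7, C_3 ≅ Z^1.

The boundary map ∂_1: C_1 → C_0 maps an edge to its endpoints' difference, ∂[p,q] = q − p.
This gives a 9×14 integer matrix of rank 7; reducing to Smith normal form yields diagonal entries (1,1,1,1,1,1,1).

Boundary ∂_2: C_2 → C_1 sends each 2-simplex [p,q,r] to [q,r] − [p,r] + [p,q]. For instance
  ∂PRU = RU − PU + PR,
  ∂PRX = RX − PX + PR.
The resulting 14×7 matrix has rank 6, and its Smith normal form has invariant factors (1,1,1,1,1,1).

∂_3: C_3 → C_2 sends each 3-simplex σ to the alternating sum Σ_i (−1)^i (σ with its i-th vertex removed). For instance
  ∂PRUX = RUX − PUX + PRX − PRU.
This gives a 7×1 integer matrix of rank 1; reducing to Smith normal form yields diagonal entries (1).

From H_k ≅ ker(∂_k) / im(∂_{k+1}) we obtain:

  H_3: rank ker ∂_3 − rank ∂_4 = (1 − 1) − 0 = 0, and there is no ∂_4, so H_3 = 0.

H_3 = 0.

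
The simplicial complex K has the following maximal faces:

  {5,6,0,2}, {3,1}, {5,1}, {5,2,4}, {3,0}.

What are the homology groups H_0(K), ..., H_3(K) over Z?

H_0 = Z,  H_1 = Z,  H_2 = 0,  H_3 = 0.

Order the vertices as 0 < 1 < 2 < 3 < 4 < 5 < 6. Listing each simplex with vertices in this order, K has dimension 3 with simplices:

  0-simplices (7): [0], [1], [2], [3], [4], [5], [6]
  1-simplices (11): [0,2], [0,3], [0,5], [0,6], [1,3], [1,5], [2,4], [2,5], [2,6], [4,5], [5,6]
  2-simplices (5): [0,2,5], [0,2,6], [0,5,6], [2,4,5], [2,5,6]
  3-simplices (1): [0,2,5,6]

Hence C_0 ≅ Z^7, C_1 ≅ Z^11, C_2 ≅ Z^5, C_3 ≅ Z^1.

Boundary ∂_1: C_1 → C_0 sends each edge [p,q] (with p < q) to q − p. For instance
  ∂[2,5] = [5] − [2].
The resulting 7×11 matrix has rank 6, and its Smith normal form has invariant factors (1,1,1,1,1,1).

∂_2: C_2 → C_1 sends each 2-simplex [p,q,r] to [q,r] − [p,r] + [p,q]. For instance
  ∂[2,4,5] = [4,5] − [2,5] + [2,4],
  ∂[0,2,5] = [2,5] − [0,5] + [0,2].
This gives a 11×5 integer matrix of rank 4; reducing to Smith normal form yields diagonal entries (1,1,1,1).

Boundary ∂_3: C_3 → C_2 sends each 3-simplex σ to the alternating sum Σ_i (−1)^i (σ with its i-th vertex removed). For instance
  ∂[0,2,5,6] = [2,5,6] − [0,5,6] + [0,2,6] − [0,2,5].
The resulting 5×1 matrix has rank 1, and its Smith normal form has invariant factors (1).

Computing H_k = (kernel of ∂_k) / (image of ∂_{k+1}):

  H_0: rank C_0 − rank ∂_1 = 7 − 6 = 1, and the invariant factors of ∂_1 are all 1, so H_0 = Z.
  H_1: rank ker ∂_1 − rank ∂_2 = (11 − 6) − 4 = 1, and the invariant factors of ∂_2 are all 1, so H_1 = Z.
  H_2: rank ker ∂_2 − rank ∂_3 = (5 − 4) − 1 = 0, and the invariant factors of ∂_3 are all 1, so H_2 = 0.
  H_3: rank ker ∂_3 − rank ∂_4 = (1 − 1) − 0 = 0, and there is no ∂_4, so H_3 = 0.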